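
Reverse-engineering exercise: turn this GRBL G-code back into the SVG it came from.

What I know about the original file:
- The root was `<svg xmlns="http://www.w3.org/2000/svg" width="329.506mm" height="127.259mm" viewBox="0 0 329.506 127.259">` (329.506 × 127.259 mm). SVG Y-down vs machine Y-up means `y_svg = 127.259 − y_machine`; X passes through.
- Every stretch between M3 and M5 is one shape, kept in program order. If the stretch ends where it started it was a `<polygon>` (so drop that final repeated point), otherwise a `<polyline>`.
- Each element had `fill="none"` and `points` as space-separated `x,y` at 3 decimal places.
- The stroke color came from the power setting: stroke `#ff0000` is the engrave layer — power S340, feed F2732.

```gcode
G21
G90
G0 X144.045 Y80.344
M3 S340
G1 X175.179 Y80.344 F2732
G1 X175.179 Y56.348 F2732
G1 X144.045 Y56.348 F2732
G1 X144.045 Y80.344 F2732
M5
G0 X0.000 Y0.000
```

<svg xmlns="http://www.w3.org/2000/svg" width="329.506mm" height="127.259mm" viewBox="0 0 329.506 127.259">
  <polygon points="144.045,46.915 175.179,46.915 175.179,70.911 144.045,70.911" fill="none" stroke="#ff0000"/>
</svg>

Machine Y-up, SVG Y-down with viewBox height 127.259, so y_svg = 127.259 − y_machine; X carries over. Every run uses S340, so all elements get stroke `#ff0000` (engrave).

Run 1: The run returns to its start, so emit a `<polygon>` with points (Y-flipped): 144.045,46.915 175.179,46.915 175.179,70.911 144.045,70.911.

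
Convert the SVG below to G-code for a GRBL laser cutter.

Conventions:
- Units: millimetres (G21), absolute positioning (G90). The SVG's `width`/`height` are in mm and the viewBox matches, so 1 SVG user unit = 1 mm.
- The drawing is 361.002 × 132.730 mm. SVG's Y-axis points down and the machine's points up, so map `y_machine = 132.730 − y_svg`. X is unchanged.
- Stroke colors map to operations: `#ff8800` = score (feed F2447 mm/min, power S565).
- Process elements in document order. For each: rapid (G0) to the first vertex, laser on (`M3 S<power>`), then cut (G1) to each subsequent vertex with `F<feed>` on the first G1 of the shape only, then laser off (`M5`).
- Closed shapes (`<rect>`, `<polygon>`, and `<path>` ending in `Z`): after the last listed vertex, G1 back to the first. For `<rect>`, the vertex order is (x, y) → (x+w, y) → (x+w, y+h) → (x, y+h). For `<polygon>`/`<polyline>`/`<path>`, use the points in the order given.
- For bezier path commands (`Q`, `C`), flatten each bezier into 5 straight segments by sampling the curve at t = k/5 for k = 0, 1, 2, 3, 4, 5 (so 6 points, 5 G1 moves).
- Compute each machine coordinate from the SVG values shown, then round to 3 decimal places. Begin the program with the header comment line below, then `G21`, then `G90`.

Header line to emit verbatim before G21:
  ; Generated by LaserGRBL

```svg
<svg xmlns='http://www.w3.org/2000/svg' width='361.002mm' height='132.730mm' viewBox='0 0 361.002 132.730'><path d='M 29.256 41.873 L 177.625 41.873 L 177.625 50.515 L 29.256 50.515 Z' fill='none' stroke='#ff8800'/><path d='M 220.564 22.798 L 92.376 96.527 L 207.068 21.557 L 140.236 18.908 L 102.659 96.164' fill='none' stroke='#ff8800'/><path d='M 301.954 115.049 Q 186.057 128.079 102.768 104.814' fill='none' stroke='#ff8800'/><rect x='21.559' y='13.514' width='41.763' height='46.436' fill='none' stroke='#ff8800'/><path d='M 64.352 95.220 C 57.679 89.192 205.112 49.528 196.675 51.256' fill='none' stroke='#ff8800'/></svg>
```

; Generated by LaserGRBL
G21
G90
G0 X29.256 Y90.857
M3 S565
G1 X177.625 Y90.857 F2447
G1 X177.625 Y82.215
G1 X29.256 Y82.215
G1 X29.256 Y90.857
M5
G0 X220.564 Y109.932
M3 S565
G1 X92.376 Y36.203 F2447
G1 X207.068 Y111.173
G1 X140.236 Y113.822
G1 X102.659 Y36.566
M5
G0 X301.954 Y17.681
M3 S565
G1 X256.900 Y13.921 F2447
G1 X214.454 Y13.064
G1 X174.616 Y15.111
G1 X137.388 Y20.062
G1 X102.768 Y27.916
M5
G0 X21.559 Y119.216
M3 S565
G1 X63.322 Y119.216 F2447
G1 X63.322 Y72.780
G1 X21.559 Y72.780
G1 X21.559 Y119.216
M5
G0 X64.352 Y37.510
M3 S565
G1 X76.361 Y44.563 F2447
G1 X110.477 Y56.087
G1 X151.820 Y68.481
G1 X185.513 Y78.144
G1 X196.675 Y81.474
M5

viewBox `0 0 361.002 132.730` with mm width/height → 1 unit = 1 mm. Flip: y_m = 132.730 − y_svg.

**Shape 1** — `<path>` rectangle, stroke `#ff8800` → score (S565, F2447). Machine vertices: (29.256,90.857) → (177.625,90.857) → (177.625,82.215) → (29.256,82.215) → (29.256,90.857). Closed: final G1 returns to the first vertex.

**Shape 2** — `<path>` open polyline, stroke `#ff8800` → score (S565, F2447). Machine vertices: (220.564,109.932) → (92.376,36.203) → (207.068,111.173) → (140.236,113.822) → (102.659,36.566). Open path.

**Shape 3** — `<path>` quadratic bezier, stroke `#ff8800` → score (S565, F2447). Control points (SVG): P0=(301.954,115.049), P1=(186.057,128.079), P2=(102.768,104.814); sampled at t=k/5. Machine vertices: (301.954,17.681) → (256.900,13.921) → (214.454,13.064) → (174.616,15.111) → (137.388,20.062) → (102.768,27.916). Open path.

**Shape 4** — `<rect>` rectangle, stroke `#ff8800` → score (S565, F2447). Machine vertices: (21.559,119.216) → (63.322,119.216) → (63.322,72.780) → (21.559,72.780) → (21.559,119.216). Closed: final G1 returns to the first vertex.

**Shape 5** — `<path>` cubic bezier, stroke `#ff8800` → score (S565, F2447). Control points (SVG): P0=(64.352,95.220), P1=(57.679,89.192), P2=(205.112,49.528), P3=(196.675,51.256); sampled at t=k/5. Machine vertices: (64.352,37.510) → (76.361,44.563) → (110.477,56.087) → (151.820,68.481) → (185.513,78.144) → (196.675,81.474). Open path.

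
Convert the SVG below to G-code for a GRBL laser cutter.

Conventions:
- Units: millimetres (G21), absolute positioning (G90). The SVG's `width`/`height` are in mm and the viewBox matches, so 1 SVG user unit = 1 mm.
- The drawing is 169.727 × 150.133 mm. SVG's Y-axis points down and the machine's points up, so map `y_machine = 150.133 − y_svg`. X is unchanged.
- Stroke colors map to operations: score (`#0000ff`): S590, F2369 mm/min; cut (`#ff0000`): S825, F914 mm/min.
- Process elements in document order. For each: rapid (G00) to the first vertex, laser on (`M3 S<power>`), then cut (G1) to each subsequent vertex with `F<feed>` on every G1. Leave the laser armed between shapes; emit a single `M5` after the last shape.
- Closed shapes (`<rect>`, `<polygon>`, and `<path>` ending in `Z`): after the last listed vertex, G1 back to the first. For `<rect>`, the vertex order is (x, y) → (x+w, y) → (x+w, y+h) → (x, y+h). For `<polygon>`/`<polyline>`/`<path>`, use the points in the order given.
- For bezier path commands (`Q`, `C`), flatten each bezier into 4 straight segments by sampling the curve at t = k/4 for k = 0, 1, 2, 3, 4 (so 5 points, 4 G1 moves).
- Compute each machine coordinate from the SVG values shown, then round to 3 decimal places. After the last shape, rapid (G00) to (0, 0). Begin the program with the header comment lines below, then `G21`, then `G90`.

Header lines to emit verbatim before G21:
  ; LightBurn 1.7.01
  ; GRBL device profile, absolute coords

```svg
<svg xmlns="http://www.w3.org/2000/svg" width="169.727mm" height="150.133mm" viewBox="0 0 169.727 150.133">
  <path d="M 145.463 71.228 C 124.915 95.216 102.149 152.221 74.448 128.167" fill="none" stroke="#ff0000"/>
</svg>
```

Since the viewBox matches the mm dimensions, user units are millimetres directly. The only transform is the Y-flip y_m = 150.133 − y_svg.

Shape 1 is a cubic bezier drawn with `<path>`. Its stroke #ff0000 means cut at S825, F914. After flipping Y the toolpath is (145.463,78.905) → (129.594,56.506) → (112.638,32.420) → (94.341,17.342) → (74.448,21.966).

; LightBurn 1.7.01
; GRBL device profile, absolute coords
G21
G90
G00 X145.463 Y78.905
M3 S825
G1 X129.594 Y56.506 F914
G1 X112.638 Y32.420 F914
G1 X94.341 Y17.342 F914
G1 X74.448 Y21.966 F914
M5
G00 X0.000 Y0.000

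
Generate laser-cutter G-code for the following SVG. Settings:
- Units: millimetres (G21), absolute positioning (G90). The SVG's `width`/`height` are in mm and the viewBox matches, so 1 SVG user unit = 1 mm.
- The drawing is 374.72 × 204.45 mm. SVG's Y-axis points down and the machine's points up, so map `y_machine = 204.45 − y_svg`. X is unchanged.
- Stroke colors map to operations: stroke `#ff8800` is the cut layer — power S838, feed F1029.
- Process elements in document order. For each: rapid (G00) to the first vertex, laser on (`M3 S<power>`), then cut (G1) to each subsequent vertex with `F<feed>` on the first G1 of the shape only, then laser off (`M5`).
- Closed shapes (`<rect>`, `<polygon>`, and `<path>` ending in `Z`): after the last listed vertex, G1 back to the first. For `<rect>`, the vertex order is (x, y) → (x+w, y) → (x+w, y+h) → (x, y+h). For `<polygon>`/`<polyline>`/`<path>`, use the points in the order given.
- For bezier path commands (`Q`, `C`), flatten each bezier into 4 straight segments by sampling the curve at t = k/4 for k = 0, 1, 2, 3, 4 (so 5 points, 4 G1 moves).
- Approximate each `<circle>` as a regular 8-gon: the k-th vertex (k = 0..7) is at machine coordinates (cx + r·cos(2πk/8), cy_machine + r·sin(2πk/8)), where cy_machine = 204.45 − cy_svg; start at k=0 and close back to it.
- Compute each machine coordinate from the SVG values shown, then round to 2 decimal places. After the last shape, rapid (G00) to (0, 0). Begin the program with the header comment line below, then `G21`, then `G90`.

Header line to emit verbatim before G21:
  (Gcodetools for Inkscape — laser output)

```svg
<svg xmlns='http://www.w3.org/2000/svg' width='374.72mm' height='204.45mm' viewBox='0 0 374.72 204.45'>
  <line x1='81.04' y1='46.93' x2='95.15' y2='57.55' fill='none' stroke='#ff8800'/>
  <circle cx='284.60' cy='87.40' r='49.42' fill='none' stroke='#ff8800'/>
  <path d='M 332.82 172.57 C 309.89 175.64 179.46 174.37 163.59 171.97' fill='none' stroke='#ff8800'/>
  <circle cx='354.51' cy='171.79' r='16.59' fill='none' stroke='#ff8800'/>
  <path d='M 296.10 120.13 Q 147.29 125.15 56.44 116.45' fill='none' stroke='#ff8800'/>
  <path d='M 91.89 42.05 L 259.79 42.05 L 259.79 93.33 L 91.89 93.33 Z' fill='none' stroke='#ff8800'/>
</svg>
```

viewBox `0 0 374.72 204.45` with mm width/height → 1 unit = 1 mm. Flip: y_m = 204.45 − y_svg.

**Shape 1** — `<line>` line segment, stroke `#ff8800` → cut (S838, F1029). Machine vertices: (81.04,157.52) → (95.15,146.90). Open path.

**Shape 2** — `<circle>` circle, stroke `#ff8800` → cut (S838, F1029). Machine vertices: (334.02,117.05) → (319.55,152.00) → (284.60,166.47) → (249.65,152.00) → (235.18,117.05) → (249.65,82.10) → (284.60,67.63) → (319.55,82.10) → (334.02,117.05). Closed: final G1 returns to the first vertex.

**Shape 3** — `<path>` cubic bezier, stroke `#ff8800` → cut (S838, F1029). Control points (SVG): P0=(332.82,172.57), P1=(309.89,175.64), P2=(179.46,174.37), P3=(163.59,171.97); sampled at t=k/4. Machine vertices: (332.82,31.88) → (298.94,30.34) → (245.56,30.13) → (193.50,30.94) → (163.59,32.48). Open path.

**Shape 4** — `<circle>` circle, stroke `#ff8800` → cut (S838, F1029). Machine vertices: (371.10,32.66) → (366.24,44.39) → (354.51,49.25) → (342.78,44.39) → (337.92,32.66) → (342.78,20.93) → (354.51,16.07) → (366.24,20.93) → (371.10,32.66). Closed: final G1 returns to the first vertex.

**Shape 5** — `<path>` quadratic bezier, stroke `#ff8800` → cut (S838, F1029). Control points (SVG): P0=(296.10,120.13), P1=(147.29,125.15), P2=(56.44,116.45); sampled at t=k/4. Machine vertices: (296.10,84.32) → (225.32,82.67) → (161.78,82.73) → (105.49,84.51) → (56.44,88.00). Open path.

**Shape 6** — `<path>` rectangle, stroke `#ff8800` → cut (S838, F1029). Machine vertices: (91.89,162.40) → (259.79,162.40) → (259.79,111.12) → (91.89,111.12) → (91.89,162.40). Closed: final G1 returns to the first vertex.

(Gcodetools for Inkscape — laser output)
G21
G90
G00 X81.04 Y157.52
M3 S838
G1 X95.15 Y146.90 F1029
M5
G00 X334.02 Y117.05
M3 S838
G1 X319.55 Y152.00 F1029
G1 X284.60 Y166.47
G1 X249.65 Y152.00
G1 X235.18 Y117.05
G1 X249.65 Y82.10
G1 X284.60 Y67.63
G1 X319.55 Y82.10
G1 X334.02 Y117.05
M5
G00 X332.82 Y31.88
M3 S838
G1 X298.94 Y30.34 F1029
G1 X245.56 Y30.13
G1 X193.50 Y30.94
G1 X163.59 Y32.48
M5
G00 X371.10 Y32.66
M3 S838
G1 X366.24 Y44.39 F1029
G1 X354.51 Y49.25
G1 X342.78 Y44.39
G1 X337.92 Y32.66
G1 X342.78 Y20.93
G1 X354.51 Y16.07
G1 X366.24 Y20.93
G1 X371.10 Y32.66
M5
G00 X296.10 Y84.32
M3 S838
G1 X225.32 Y82.67 F1029
G1 X161.78 Y82.73
G1 X105.49 Y84.51
G1 X56.44 Y88.00
M5
G00 X91.89 Y162.40
M3 S838
G1 X259.79 Y162.40 F1029
G1 X259.79 Y111.12
G1 X91.89 Y111.12
G1 X91.89 Y162.40
M5
G00 X0.00 Y0.00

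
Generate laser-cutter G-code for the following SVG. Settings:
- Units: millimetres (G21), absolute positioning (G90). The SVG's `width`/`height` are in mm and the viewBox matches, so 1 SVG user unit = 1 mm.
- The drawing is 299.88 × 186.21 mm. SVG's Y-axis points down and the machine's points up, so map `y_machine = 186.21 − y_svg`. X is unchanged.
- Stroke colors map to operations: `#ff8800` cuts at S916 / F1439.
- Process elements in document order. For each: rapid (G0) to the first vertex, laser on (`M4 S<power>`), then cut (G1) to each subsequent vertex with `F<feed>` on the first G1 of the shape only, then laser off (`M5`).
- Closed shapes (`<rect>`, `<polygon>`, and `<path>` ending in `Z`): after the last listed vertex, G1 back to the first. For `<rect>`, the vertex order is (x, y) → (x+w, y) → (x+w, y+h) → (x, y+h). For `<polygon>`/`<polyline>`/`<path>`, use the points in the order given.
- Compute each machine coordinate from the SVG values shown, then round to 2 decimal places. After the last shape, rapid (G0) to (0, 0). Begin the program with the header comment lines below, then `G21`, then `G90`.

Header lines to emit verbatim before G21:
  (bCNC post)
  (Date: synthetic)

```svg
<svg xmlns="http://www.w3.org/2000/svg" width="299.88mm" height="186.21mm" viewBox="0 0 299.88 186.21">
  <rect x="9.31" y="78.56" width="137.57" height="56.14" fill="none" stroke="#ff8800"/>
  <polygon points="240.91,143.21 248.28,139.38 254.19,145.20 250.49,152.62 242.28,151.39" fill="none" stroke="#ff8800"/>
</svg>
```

Since the viewBox matches the mm dimensions, user units are millimetres directly. The only transform is the Y-flip y_m = 186.21 − y_svg.

Shape 1 is a rectangle drawn with `<rect>`. Its stroke #ff8800 means cut at S916, F1439. After flipping Y the toolpath is (9.31,107.65) → (146.88,107.65) → (146.88,51.51) → (9.31,51.51) → (9.31,107.65), returning to the start.

Shape 2 is a regular polygon drawn with `<polygon>`. Its stroke #ff8800 means cut at S916, F1439. After flipping Y the toolpath is (240.91,43.00) → (248.28,46.83) → (254.19,41.01) → (250.49,33.59) → (242.28,34.82) → (240.91,43.00), returning to the start.

(bCNC post)
(Date: synthetic)
G21
G90
G0 X9.31 Y107.65
M4 S916
G1 X146.88 Y107.65 F1439
G1 X146.88 Y51.51
G1 X9.31 Y51.51
G1 X9.31 Y107.65
M5
G0 X240.91 Y43.00
M4 S916
G1 X248.28 Y46.83 F1439
G1 X254.19 Y41.01
G1 X250.49 Y33.59
G1 X242.28 Y34.82
G1 X240.91 Y43.00
M5
G0 X0.00 Y0.00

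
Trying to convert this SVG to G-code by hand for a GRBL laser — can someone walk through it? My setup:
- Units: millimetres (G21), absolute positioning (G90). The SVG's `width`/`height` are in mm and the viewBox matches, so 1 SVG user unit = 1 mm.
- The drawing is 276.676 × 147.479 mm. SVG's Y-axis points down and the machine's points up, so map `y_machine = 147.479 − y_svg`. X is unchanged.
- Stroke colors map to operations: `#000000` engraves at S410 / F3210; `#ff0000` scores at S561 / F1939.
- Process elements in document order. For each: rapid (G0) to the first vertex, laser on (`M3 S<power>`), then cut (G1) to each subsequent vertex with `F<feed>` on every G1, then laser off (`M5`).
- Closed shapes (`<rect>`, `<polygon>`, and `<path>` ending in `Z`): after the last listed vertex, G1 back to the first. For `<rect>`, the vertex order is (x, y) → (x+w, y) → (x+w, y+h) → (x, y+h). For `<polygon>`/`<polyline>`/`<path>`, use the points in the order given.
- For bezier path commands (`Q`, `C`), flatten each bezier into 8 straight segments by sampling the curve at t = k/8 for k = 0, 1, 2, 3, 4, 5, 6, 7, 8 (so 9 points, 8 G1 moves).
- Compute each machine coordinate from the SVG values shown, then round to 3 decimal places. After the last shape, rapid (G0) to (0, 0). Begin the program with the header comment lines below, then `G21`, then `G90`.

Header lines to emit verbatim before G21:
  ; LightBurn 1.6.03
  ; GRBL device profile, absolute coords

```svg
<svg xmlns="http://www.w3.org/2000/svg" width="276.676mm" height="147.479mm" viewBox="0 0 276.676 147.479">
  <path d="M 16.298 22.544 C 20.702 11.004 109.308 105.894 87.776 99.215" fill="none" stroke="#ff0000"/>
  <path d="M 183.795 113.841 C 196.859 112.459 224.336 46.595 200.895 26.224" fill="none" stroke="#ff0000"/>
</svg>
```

viewBox `0 0 276.676 147.479` with mm width/height → 1 unit = 1 mm. Flip: y_m = 147.479 − y_svg.

**Shape 1** — `<path>` cubic bezier, stroke `#ff0000` → score (S561, F1939). Control points (SVG): P0=(16.298,22.544), P1=(20.702,11.004), P2=(109.308,105.894), P3=(87.776,99.215); sampled at t=k/8. Machine vertices: (16.298,124.935) → (21.517,124.680) → (32.352,116.884) → (46.527,103.986) → (61.763,88.422) → (75.783,72.631) → (86.311,59.049) → (91.067,50.114) → (87.776,48.264). Open path.

**Shape 2** — `<path>` cubic bezier, stroke `#ff0000` → score (S561, F1939). Control points (SVG): P0=(183.795,113.841), P1=(196.859,112.459), P2=(224.336,46.595), P3=(200.895,26.224); sampled at t=k/8. Machine vertices: (183.795,33.638) → (189.242,36.964) → (195.275,45.047) → (201.127,56.597) → (206.034,70.326) → (209.230,84.945) → (209.949,99.165) → (207.426,111.698) → (200.895,121.255). Open path.

; LightBurn 1.6.03
; GRBL device profile, absolute coords
G21
G90
G0 X16.298 Y124.935
M3 S561
G1 X21.517 Y124.680 F1939
G1 X32.352 Y116.884 F1939
G1 X46.527 Y103.986 F1939
G1 X61.763 Y88.422 F1939
G1 X75.783 Y72.631 F1939
G1 X86.311 Y59.049 F1939
G1 X91.067 Y50.114 F1939
G1 X87.776 Y48.264 F1939
M5
G0 X183.795 Y33.638
M3 S561
G1 X189.242 Y36.964 F1939
G1 X195.275 Y45.047 F1939
G1 X201.127 Y56.597 F1939
G1 X206.034 Y70.326 F1939
G1 X209.230 Y84.945 F1939
G1 X209.949 Y99.165 F1939
G1 X207.426 Y111.698 F1939
G1 X200.895 Y121.255 F1939
M5
G0 X0.000 Y0.000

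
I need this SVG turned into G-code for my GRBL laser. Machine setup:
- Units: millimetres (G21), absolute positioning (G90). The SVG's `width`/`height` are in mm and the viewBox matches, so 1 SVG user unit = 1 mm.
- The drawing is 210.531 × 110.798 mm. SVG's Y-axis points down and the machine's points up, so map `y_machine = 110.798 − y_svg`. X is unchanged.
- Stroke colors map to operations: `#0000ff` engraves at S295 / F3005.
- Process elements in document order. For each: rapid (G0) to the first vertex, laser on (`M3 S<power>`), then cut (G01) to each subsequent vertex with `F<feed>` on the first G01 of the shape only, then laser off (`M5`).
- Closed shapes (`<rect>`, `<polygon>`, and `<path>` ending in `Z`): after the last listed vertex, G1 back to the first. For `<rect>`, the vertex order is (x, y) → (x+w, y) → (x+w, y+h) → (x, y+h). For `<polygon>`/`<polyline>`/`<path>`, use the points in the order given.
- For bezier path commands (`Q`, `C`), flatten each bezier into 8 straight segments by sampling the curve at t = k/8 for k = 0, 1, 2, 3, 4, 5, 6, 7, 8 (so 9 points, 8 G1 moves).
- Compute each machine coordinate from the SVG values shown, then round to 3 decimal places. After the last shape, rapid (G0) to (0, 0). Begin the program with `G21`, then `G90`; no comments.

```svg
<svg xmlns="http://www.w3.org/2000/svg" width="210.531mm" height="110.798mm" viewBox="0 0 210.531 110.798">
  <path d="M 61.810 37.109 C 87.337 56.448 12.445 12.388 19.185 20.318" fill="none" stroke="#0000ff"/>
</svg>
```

G21
G90
G0 X61.810 Y73.689
M3 S295
G01 X67.031 Y69.183 F3005
G01 X64.971 Y69.269
G01 X57.764 Y72.594
G01 X47.543 Y77.806
G01 X36.441 Y83.553
G01 X26.591 Y88.482
G01 X20.128 Y91.242
G01 X19.185 Y90.480
M5
G0 X0.000 Y0.000

Since the viewBox matches the mm dimensions, user units are millimetres directly. The only transform is the Y-flip y_m = 110.798 − y_svg.

Shape 1 is a cubic bezier drawn with `<path>`. Its stroke #0000ff means engrave at S295, F3005. After flipping Y the toolpath is (61.810,73.689) → (67.031,69.183) → (64.971,69.269) → (57.764,72.594) → (47.543,77.806) → (36.441,83.553) → (26.591,88.482) → (20.128,91.242) → (19.185,90.480).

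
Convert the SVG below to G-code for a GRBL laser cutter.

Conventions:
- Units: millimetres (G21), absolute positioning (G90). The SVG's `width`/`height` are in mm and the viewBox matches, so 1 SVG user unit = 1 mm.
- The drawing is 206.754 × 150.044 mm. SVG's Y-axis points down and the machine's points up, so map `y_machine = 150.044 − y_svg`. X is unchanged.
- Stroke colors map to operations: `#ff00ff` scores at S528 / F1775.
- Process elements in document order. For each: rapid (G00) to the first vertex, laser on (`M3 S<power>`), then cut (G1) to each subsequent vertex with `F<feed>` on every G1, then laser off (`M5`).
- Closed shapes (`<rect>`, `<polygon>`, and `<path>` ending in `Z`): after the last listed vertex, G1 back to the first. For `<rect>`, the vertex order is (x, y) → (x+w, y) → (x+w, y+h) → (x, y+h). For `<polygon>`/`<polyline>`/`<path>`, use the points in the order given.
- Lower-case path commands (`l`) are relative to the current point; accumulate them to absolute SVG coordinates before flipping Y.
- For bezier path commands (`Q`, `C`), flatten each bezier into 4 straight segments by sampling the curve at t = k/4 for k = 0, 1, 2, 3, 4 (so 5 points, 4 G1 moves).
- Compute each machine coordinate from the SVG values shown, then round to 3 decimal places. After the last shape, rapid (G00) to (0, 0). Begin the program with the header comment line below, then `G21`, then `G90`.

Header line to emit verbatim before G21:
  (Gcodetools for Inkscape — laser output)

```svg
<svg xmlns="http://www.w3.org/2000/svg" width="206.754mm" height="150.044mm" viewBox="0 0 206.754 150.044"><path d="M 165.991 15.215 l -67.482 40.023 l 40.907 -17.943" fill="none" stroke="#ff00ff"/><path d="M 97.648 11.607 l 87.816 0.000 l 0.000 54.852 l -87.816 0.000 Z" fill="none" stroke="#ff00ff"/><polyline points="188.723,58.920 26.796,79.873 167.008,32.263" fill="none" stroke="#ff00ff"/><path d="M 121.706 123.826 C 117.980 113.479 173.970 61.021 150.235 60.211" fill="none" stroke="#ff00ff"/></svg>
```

viewBox `0 0 206.754 150.044` with mm width/height → 1 unit = 1 mm. Flip: y_m = 150.044 − y_svg.

**Shape 1** — `<path>` open polyline, stroke `#ff00ff` → score (S528, F1775). Machine vertices: (165.991,134.829) → (98.509,94.806) → (139.416,112.749). Open path.

**Shape 2** — `<path>` rectangle, stroke `#ff00ff` → score (S528, F1775). Machine vertices: (97.648,138.437) → (185.464,138.437) → (185.464,83.585) → (97.648,83.585) → (97.648,138.437). Closed: final G1 returns to the first vertex.

**Shape 3** — `<polyline>` open polyline, stroke `#ff00ff` → score (S528, F1775). Machine vertices: (188.723,91.124) → (26.796,70.171) → (167.008,117.781). Open path.

**Shape 4** — `<path>` cubic bezier, stroke `#ff00ff` → score (S528, F1775). Control points (SVG): P0=(121.706,123.826), P1=(117.980,113.479), P2=(173.970,61.021), P3=(150.235,60.211); sampled at t=k/4. Machine vertices: (121.706,26.218) → (127.929,40.409) → (143.474,61.602) → (155.267,81.006) → (150.235,89.833). Open path.

(Gcodetools for Inkscape — laser output)
G21
G90
G00 X165.991 Y134.829
M3 S528
G1 X98.509 Y94.806 F1775
G1 X139.416 Y112.749 F1775
M5
G00 X97.648 Y138.437
M3 S528
G1 X185.464 Y138.437 F1775
G1 X185.464 Y83.585 F1775
G1 X97.648 Y83.585 F1775
G1 X97.648 Y138.437 F1775
M5
G00 X188.723 Y91.124
M3 S528
G1 X26.796 Y70.171 F1775
G1 X167.008 Y117.781 F1775
M5
G00 X121.706 Y26.218
M3 S528
G1 X127.929 Y40.409 F1775
G1 X143.474 Y61.602 F1775
G1 X155.267 Y81.006 F1775
G1 X150.235 Y89.833 F1775
M5
G00 X0.000 Y0.000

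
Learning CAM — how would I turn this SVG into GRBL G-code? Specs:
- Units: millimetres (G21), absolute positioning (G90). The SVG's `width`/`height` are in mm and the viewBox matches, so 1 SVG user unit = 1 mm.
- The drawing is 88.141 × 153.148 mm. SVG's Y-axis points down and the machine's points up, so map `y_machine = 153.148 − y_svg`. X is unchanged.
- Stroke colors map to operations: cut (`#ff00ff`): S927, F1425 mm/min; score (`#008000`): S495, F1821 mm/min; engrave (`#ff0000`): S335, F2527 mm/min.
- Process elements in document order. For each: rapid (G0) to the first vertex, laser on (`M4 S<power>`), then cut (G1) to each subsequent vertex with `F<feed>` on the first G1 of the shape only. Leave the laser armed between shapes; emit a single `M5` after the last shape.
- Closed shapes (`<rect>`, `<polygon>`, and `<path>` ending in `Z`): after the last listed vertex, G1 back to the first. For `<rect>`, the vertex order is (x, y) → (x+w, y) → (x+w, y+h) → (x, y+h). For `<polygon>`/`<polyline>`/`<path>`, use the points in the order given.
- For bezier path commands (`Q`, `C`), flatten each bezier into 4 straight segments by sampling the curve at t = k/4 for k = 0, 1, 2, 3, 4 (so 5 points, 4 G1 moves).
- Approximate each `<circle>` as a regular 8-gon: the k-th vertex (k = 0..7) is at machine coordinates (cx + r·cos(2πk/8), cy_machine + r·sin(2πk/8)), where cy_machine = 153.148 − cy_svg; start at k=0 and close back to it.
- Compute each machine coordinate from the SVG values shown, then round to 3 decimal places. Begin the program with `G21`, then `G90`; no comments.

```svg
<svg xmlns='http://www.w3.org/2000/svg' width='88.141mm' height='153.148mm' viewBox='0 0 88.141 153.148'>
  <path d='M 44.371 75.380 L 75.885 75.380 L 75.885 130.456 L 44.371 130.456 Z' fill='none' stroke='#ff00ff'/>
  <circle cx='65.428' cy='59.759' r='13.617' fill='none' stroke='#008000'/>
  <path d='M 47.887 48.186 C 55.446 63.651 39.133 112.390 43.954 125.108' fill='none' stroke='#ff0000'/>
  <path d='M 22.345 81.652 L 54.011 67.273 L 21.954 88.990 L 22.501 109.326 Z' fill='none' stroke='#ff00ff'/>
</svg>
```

1 u = 1 mm; y_m = 153.148 − y.

[1] `<path>` rectangle, #ff00ff→cut S927 F1425: (44.371,77.768) → (75.885,77.768) → (75.885,22.692) → (44.371,22.692) → (44.371,77.768) (closed)

[2] `<circle>` circle, #008000→score S495 F1821: (79.045,93.389) → (75.057,103.018) → (65.428,107.006) → (55.799,103.018) → (51.811,93.389) → (55.799,83.760) → (65.428,79.772) → (75.057,83.760) → (79.045,93.389) (closed)

[3] `<path>` cubic bezier, #ff0000→engrave S335 F2527: (47.887,104.962) → (49.783,88.207) → (46.947,65.471) → (43.598,43.250) → (43.954,28.040)

[4] `<path>` closed polygon, #ff00ff→cut S927 F1425: (22.345,71.496) → (54.011,85.875) → (21.954,64.158) → (22.501,43.822) → (22.345,71.496) (closed)

G21
G90
G0 X44.371 Y77.768
M4 S927
G1 X75.885 Y77.768 F1425
G1 X75.885 Y22.692
G1 X44.371 Y22.692
G1 X44.371 Y77.768
G0 X79.045 Y93.389
M4 S495
G1 X75.057 Y103.018 F1821
G1 X65.428 Y107.006
G1 X55.799 Y103.018
G1 X51.811 Y93.389
G1 X55.799 Y83.760
G1 X65.428 Y79.772
G1 X75.057 Y83.760
G1 X79.045 Y93.389
G0 X47.887 Y104.962
M4 S335
G1 X49.783 Y88.207 F2527
G1 X46.947 Y65.471
G1 X43.598 Y43.250
G1 X43.954 Y28.040
G0 X22.345 Y71.496
M4 S927
G1 X54.011 Y85.875 F1425
G1 X21.954 Y64.158
G1 X22.501 Y43.822
G1 X22.345 Y71.496
M5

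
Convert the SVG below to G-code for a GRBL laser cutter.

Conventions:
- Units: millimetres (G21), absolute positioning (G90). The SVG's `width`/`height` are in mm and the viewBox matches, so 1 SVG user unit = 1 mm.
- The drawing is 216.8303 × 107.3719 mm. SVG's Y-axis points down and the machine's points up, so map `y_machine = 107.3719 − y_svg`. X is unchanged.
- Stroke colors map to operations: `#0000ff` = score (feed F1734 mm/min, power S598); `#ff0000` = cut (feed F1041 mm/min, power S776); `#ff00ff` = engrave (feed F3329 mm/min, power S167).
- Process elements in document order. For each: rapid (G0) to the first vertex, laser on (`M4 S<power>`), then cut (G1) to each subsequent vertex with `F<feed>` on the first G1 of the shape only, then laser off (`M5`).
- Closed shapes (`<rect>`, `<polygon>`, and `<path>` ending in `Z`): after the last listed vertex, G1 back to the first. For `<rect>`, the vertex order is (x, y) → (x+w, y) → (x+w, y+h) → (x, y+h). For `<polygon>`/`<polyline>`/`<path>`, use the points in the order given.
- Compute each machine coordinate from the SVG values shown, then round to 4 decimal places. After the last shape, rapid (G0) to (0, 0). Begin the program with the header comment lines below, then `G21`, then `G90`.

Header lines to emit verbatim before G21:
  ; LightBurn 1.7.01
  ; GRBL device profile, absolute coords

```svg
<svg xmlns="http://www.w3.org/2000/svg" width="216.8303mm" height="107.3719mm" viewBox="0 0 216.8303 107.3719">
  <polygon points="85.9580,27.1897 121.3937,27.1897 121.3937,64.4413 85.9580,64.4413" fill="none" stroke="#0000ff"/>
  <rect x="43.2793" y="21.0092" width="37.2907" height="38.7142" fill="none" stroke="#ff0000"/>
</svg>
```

1 u = 1 mm; y_m = 107.3719 − y.

[1] `<polygon>` rectangle, #0000ff→score S598 F1734: (85.9580,80.1822) → (121.3937,80.1822) → (121.3937,42.9306) → (85.9580,42.9306) → (85.9580,80.1822) (closed)

[2] `<rect>` rectangle, #ff0000→cut S776 F1041: (43.2793,86.3627) → (80.5700,86.3627) → (80.5700,47.6485) → (43.2793,47.6485) → (43.2793,86.3627) (closed)

; LightBurn 1.7.01
; GRBL device profile, absolute coords
G21
G90
G0 X85.9580 Y80.1822
M4 S598
G1 X121.3937 Y80.1822 F1734
G1 X121.3937 Y42.9306
G1 X85.9580 Y42.9306
G1 X85.9580 Y80.1822
M5
G0 X43.2793 Y86.3627
M4 S776
G1 X80.5700 Y86.3627 F1041
G1 X80.5700 Y47.6485
G1 X43.2793 Y47.6485
G1 X43.2793 Y86.3627
M5
G0 X0.0000 Y0.0000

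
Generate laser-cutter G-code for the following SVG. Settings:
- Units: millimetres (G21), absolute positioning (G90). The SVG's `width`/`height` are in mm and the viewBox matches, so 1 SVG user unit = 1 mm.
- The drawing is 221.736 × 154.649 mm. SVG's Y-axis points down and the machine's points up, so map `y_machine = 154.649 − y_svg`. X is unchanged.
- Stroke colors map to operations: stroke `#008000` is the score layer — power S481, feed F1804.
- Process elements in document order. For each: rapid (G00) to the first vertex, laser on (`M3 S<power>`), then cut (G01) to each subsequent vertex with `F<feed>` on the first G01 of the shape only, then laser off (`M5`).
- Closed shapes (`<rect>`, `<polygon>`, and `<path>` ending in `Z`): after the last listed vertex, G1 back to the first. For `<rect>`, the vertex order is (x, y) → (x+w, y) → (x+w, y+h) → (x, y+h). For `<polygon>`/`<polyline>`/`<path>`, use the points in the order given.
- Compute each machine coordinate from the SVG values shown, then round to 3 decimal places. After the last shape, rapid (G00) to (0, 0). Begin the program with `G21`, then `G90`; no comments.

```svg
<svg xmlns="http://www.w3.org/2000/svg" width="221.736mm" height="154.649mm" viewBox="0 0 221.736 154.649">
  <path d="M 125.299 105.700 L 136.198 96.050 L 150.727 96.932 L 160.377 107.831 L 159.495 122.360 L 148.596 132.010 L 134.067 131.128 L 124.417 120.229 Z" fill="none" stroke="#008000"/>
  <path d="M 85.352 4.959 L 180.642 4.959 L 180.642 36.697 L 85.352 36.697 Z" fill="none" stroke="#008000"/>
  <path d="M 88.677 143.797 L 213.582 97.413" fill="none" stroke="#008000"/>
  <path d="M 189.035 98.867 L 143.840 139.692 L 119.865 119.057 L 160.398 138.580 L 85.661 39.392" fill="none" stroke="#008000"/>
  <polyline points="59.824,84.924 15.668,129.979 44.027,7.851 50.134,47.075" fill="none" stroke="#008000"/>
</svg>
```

G21
G90
G00 X125.299 Y48.949
M3 S481
G01 X136.198 Y58.599 F1804
G01 X150.727 Y57.717
G01 X160.377 Y46.818
G01 X159.495 Y32.289
G01 X148.596 Y22.639
G01 X134.067 Y23.521
G01 X124.417 Y34.420
G01 X125.299 Y48.949
M5
G00 X85.352 Y149.690
M3 S481
G01 X180.642 Y149.690 F1804
G01 X180.642 Y117.952
G01 X85.352 Y117.952
G01 X85.352 Y149.690
M5
G00 X88.677 Y10.852
M3 S481
G01 X213.582 Y57.236 F1804
M5
G00 X189.035 Y55.782
M3 S481
G01 X143.840 Y14.957 F1804
G01 X119.865 Y35.592
G01 X160.398 Y16.069
G01 X85.661 Y115.257
M5
G00 X59.824 Y69.725
M3 S481
G01 X15.668 Y24.670 F1804
G01 X44.027 Y146.798
G01 X50.134 Y107.574
M5
G00 X0.000 Y0.000

viewBox `0 0 221.736 154.649` with mm width/height → 1 unit = 1 mm. Flip: y_m = 154.649 − y_svg.

**Shape 1** — `<path>` regular polygon, stroke `#008000` → score (S481, F1804). Machine vertices: (125.299,48.949) → (136.198,58.599) → (150.727,57.717) → (160.377,46.818) → (159.495,32.289) → (148.596,22.639) → (134.067,23.521) → (124.417,34.420) → (125.299,48.949). Closed: final G1 returns to the first vertex.

**Shape 2** — `<path>` rectangle, stroke `#008000` → score (S481, F1804). Machine vertices: (85.352,149.690) → (180.642,149.690) → (180.642,117.952) → (85.352,117.952) → (85.352,149.690). Closed: final G1 returns to the first vertex.

**Shape 3** — `<path>` line segment, stroke `#008000` → score (S481, F1804). Machine vertices: (88.677,10.852) → (213.582,57.236). Open path.

**Shape 4** — `<path>` open polyline, stroke `#008000` → score (S481, F1804). Machine vertices: (189.035,55.782) → (143.840,14.957) → (119.865,35.592) → (160.398,16.069) → (85.661,115.257). Open path.

**Shape 5** — `<polyline>` open polyline, stroke `#008000` → score (S481, F1804). Machine vertices: (59.824,69.725) → (15.668,24.670) → (44.027,146.798) → (50.134,107.574). Open path.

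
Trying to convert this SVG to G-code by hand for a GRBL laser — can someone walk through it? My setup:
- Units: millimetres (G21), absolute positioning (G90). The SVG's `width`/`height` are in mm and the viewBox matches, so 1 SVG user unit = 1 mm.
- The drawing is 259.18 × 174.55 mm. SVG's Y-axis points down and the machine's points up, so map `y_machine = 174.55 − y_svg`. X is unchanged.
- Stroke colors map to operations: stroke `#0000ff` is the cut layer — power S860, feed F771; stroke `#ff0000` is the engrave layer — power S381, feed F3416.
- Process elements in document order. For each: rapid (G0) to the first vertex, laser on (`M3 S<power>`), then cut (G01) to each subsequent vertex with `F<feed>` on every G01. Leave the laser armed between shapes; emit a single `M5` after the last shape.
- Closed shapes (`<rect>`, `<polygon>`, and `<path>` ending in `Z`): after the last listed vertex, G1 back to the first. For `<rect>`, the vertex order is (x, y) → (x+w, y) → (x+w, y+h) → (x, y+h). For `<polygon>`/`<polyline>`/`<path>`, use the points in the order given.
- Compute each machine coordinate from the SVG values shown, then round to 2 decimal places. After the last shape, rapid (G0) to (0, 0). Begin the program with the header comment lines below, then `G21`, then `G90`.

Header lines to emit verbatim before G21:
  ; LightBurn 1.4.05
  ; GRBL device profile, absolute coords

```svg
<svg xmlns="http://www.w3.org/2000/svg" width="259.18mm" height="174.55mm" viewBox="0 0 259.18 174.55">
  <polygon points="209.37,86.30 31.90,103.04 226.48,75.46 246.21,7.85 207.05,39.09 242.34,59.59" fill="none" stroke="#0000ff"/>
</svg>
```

; LightBurn 1.4.05
; GRBL device profile, absolute coords
G21
G90
G0 X209.37 Y88.25
M3 S860
G01 X31.90 Y71.51 F771
G01 X226.48 Y99.09 F771
G01 X246.21 Y166.70 F771
G01 X207.05 Y135.46 F771
G01 X242.34 Y114.96 F771
G01 X209.37 Y88.25 F771
M5
G0 X0.00 Y0.00

1 u = 1 mm; y_m = 174.55 − y.

[1] `<polygon>` closed polygon, #0000ff→cut S860 F771: (209.37,88.25) → (31.90,71.51) → (226.48,99.09) → (246.21,166.70) → (207.05,135.46) → (242.34,114.96) → (209.37,88.25) (closed)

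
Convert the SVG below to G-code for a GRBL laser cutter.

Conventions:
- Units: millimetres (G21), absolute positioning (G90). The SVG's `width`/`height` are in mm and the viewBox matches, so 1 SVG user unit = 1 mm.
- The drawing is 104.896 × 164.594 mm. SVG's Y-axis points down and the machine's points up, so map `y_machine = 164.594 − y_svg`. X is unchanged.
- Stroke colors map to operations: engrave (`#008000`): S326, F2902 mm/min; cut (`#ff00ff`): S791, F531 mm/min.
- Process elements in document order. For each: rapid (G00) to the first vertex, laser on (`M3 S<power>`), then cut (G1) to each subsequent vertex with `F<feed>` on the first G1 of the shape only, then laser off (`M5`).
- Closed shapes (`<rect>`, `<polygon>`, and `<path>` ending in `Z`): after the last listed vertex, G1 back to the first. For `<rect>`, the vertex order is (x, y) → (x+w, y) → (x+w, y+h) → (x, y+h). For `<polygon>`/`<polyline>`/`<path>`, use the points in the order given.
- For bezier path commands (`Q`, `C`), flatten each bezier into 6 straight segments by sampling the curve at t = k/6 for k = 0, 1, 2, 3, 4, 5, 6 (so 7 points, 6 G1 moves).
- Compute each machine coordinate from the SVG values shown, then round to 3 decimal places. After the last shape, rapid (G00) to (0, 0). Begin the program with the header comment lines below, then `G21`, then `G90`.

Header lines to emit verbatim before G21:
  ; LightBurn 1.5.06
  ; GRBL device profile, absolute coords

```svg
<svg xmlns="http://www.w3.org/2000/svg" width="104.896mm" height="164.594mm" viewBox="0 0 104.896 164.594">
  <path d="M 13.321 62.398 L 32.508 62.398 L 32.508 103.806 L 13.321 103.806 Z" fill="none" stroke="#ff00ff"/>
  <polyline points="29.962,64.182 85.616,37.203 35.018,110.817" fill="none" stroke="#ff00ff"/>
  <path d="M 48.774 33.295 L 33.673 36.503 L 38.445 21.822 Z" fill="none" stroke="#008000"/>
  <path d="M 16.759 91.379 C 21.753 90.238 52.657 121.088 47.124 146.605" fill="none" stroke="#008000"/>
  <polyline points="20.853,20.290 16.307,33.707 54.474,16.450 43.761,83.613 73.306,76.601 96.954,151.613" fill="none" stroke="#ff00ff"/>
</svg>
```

; LightBurn 1.5.06
; GRBL device profile, absolute coords
G21
G90
G00 X13.321 Y102.196
M3 S791
G1 X32.508 Y102.196 F531
G1 X32.508 Y60.788
G1 X13.321 Y60.788
G1 X13.321 Y102.196
M5
G00 X29.962 Y100.412
M3 S791
G1 X85.616 Y127.391 F531
G1 X35.018 Y53.777
M5
G00 X48.774 Y131.299
M3 S326
G1 X33.673 Y128.091 F2902
G1 X38.445 Y142.772
G1 X48.774 Y131.299
M5
G00 X16.759 Y73.215
M3 S326
G1 X21.127 Y71.292 F2902
G1 X28.081 Y65.075
G1 X35.889 Y55.599
G1 X42.820 Y43.901
G1 X47.143 Y31.019
G1 X47.124 Y17.989
M5
G00 X20.853 Y144.304
M3 S791
G1 X16.307 Y130.887 F531
G1 X54.474 Y148.144
G1 X43.761 Y80.981
G1 X73.306 Y87.993
G1 X96.954 Y12.981
M5
G00 X0.000 Y0.000

1 u = 1 mm; y_m = 164.594 − y.

[1] `<path>` rectangle, #ff00ff→cut S791 F531: (13.321,102.196) → (32.508,102.196) → (32.508,60.788) → (13.321,60.788) → (13.321,102.196) (closed)

[2] `<polyline>` open polyline, #ff00ff→cut S791 F531: (29.962,100.412) → (85.616,127.391) → (35.018,53.777)

[3] `<path>` regular polygon, #008000→engrave S326 F2902: (48.774,131.299) → (33.673,128.091) → (38.445,142.772) → (48.774,131.299) (closed)

[4] `<path>` cubic bezier, #008000→engrave S326 F2902: (16.759,73.215) → (21.127,71.292) → (28.081,65.075) → (35.889,55.599) → (42.820,43.901) → (47.143,31.019) → (47.124,17.989)

[5] `<polyline>` open polyline, #ff00ff→cut S791 F531: (20.853,144.304) → (16.307,130.887) → (54.474,148.144) → (43.761,80.981) → (73.306,87.993) → (96.954,12.981)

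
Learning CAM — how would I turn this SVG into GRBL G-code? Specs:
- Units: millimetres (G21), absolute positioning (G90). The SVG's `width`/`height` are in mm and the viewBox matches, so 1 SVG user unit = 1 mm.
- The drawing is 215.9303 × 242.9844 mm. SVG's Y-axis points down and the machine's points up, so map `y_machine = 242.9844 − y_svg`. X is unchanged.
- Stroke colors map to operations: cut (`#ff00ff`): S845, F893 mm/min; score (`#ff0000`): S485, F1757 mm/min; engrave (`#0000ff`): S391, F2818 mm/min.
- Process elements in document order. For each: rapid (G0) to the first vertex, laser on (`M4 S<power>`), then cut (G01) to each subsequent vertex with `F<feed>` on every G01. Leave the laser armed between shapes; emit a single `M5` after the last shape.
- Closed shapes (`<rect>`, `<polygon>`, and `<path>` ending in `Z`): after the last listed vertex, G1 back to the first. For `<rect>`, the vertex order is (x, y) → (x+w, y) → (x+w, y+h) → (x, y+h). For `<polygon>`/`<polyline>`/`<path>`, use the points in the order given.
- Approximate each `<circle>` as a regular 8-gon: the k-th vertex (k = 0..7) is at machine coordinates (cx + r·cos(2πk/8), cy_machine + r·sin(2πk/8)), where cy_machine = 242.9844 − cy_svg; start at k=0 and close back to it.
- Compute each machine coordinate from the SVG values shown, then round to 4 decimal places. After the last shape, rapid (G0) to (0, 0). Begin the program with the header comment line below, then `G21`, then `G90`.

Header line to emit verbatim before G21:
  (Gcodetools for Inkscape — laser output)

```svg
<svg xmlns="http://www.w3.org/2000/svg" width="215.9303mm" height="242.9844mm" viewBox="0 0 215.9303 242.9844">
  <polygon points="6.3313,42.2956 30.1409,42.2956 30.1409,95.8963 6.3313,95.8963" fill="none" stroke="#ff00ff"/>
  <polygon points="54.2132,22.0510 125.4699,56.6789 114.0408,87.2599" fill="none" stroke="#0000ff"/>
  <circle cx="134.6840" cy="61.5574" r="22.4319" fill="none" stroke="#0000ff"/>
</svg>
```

Since the viewBox matches the mm dimensions, user units are millimetres directly. The only transform is the Y-flip y_m = 242.9844 − y_svg.

Shape 1 is a rectangle drawn with `<polygon>`. Its stroke #ff00ff means cut at S845, F893. After flipping Y the toolpath is (6.3313,200.6888) → (30.1409,200.6888) → (30.1409,147.0881) → (6.3313,147.0881) → (6.3313,200.6888), returning to the start.

Shape 2 is a closed polygon drawn with `<polygon>`. Its stroke #0000ff means engrave at S391, F2818. After flipping Y the toolpath is (54.2132,220.9334) → (125.4699,186.3055) → (114.0408,155.7245) → (54.2132,220.9334), returning to the start.

Shape 3 is a circle drawn with `<circle>`. Its stroke #0000ff means engrave at S391, F2818. After flipping Y the toolpath is (157.1159,181.4270) → (150.5457,197.2887) → (134.6840,203.8589) → (118.8223,197.2887) → (112.2521,181.4270) → (118.8223,165.5653) → (134.6840,158.9951) → (150.5457,165.5653) → (157.1159,181.4270), returning to the start.

(Gcodetools for Inkscape — laser output)
G21
G90
G0 X6.3313 Y200.6888
M4 S845
G01 X30.1409 Y200.6888 F893
G01 X30.1409 Y147.0881 F893
G01 X6.3313 Y147.0881 F893
G01 X6.3313 Y200.6888 F893
G0 X54.2132 Y220.9334
M4 S391
G01 X125.4699 Y186.3055 F2818
G01 X114.0408 Y155.7245 F2818
G01 X54.2132 Y220.9334 F2818
G0 X157.1159 Y181.4270
M4 S391
G01 X150.5457 Y197.2887 F2818
G01 X134.6840 Y203.8589 F2818
G01 X118.8223 Y197.2887 F2818
G01 X112.2521 Y181.4270 F2818
G01 X118.8223 Y165.5653 F2818
G01 X134.6840 Y158.9951 F2818
G01 X150.5457 Y165.5653 F2818
G01 X157.1159 Y181.4270 F2818
M5
G0 X0.0000 Y0.0000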